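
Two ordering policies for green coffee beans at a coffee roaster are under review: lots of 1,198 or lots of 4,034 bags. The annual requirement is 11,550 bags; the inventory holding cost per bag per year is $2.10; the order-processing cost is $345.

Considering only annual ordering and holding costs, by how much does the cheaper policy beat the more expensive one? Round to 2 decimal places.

For each Q, cost = (D/Q)·S + (Q/2)·H.
TC(1,198) = (11,550/1,198)×345 + (1,198/2)×2.1 = $4,584.07
TC(4,034) = (11,550/4,034)×345 + (4,034/2)×2.1 = $5,223.49
Lots of 1,198 are cheaper by $639.42.

$639.42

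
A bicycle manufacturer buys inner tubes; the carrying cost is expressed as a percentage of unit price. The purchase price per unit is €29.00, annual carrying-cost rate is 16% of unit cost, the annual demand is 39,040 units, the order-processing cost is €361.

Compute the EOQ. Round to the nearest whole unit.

Holding cost per unit per year: H = 16% × €29 = €4.6400
Optimal lot size Q* = (2 × 39,040 × €361 / €4.64)^½ ≈ 2,464.70

2,465 units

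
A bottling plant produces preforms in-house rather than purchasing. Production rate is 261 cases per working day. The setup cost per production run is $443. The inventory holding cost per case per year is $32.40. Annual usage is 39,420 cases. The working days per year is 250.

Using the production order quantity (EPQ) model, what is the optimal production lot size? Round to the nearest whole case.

Daily demand d = 39,420/250 = 157.680; p = 261; 1 − d/p = 0.39586
EPQ = √(2DS / (H(1 − d/p)))
    = √(2 × 39,420 × 443 / (32.4 × 0.39586)) ≈ 1,650.18

1,650 cases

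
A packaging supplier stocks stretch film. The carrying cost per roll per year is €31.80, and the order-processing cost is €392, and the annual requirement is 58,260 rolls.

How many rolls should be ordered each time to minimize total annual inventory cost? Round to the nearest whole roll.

EOQ = √(2DS/H) = √(2 × 58,260 × 392 / 31.8)
    = √(1,436,347.17) ≈ 1,198.48

1,198 rolls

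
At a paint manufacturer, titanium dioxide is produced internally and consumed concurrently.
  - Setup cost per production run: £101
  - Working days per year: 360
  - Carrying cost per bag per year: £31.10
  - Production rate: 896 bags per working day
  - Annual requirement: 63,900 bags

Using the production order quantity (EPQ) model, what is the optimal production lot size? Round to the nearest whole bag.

719 bags

d = 63,900/360 = 177.5000 bags/day;  effective holding cost H(1 − d/p) = 31.1·(1 − 177.5000/896) = 24.93901
Q* = √(2DS / H_eff) = √(2·63,900·101 / 24.93901) ≈ 719.43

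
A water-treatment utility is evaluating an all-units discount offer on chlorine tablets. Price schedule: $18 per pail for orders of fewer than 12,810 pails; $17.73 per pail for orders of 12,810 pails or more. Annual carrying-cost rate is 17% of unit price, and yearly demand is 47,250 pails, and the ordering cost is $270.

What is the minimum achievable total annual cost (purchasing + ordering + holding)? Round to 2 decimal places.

H₁ = 17%×$18 = $3.0600;  H₂ = 17%×$17.73 = $3.0141
EOQ₁ = √(2×47,250×270/3.0600) = 2,887.60  (< 12,810, feasible at tier 1)
EOQ₂ = √(2×47,250×270/3.0141) = 2,909.50  (< 12,810 → use Q = 12,810 at tier-2 price)
TC(tier 1 (EOQ₁), Q≈2,887.6) = $859,336.06
TC(tier 2, Q≈12,810.0) = $858,043.71
Minimum at tier 2: $858,043.71

$858,043.71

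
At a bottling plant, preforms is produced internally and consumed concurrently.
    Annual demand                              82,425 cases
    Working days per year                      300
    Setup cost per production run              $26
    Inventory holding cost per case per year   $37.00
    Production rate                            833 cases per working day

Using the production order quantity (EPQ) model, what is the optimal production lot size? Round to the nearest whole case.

416 cases

Daily demand d = 82,425/300 = 274.750; p = 833; 1 − d/p = 0.67017
EPQ = √(2DS / (H(1 − d/p)))
    = √(2 × 82,425 × 26 / (37 × 0.67017)) ≈ 415.76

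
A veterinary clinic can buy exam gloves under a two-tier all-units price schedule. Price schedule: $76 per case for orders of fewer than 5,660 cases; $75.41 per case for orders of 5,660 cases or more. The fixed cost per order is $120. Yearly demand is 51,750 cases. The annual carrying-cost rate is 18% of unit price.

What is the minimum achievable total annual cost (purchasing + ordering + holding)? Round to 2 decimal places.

H₁ = 18%×$76 = $13.6800;  H₂ = 18%×$75.41 = $13.5738
EOQ₁ = √(2×51,750×120/13.6800) = 952.84  (< 5,660, feasible at tier 1)
EOQ₂ = √(2×51,750×120/13.5738) = 956.56  (< 5,660 → use Q = 5,660 at tier-2 price)
TC(tier 1 (EOQ₁), Q≈952.8) = $3,946,034.78
TC(tier 2, Q≈5,660.0) = $3,941,978.53
Minimum at tier 2: $3,941,978.53

$3,941,978.53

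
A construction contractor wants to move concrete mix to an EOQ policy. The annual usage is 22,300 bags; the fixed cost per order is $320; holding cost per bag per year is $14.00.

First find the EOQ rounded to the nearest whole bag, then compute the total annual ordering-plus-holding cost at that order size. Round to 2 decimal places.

$14,135.35

Optimal lot size Q* = (2 × 22,300 × $320 / $14)^½ ≈ 1,009.67 → Q = 1,010 bags
Orders/yr = 22,300/1,010 = 22.079; ordering cost = 22.079 × $320 = $7,065.35
Average inventory = 1,010/2 = 505; holding cost = 505 × $14 = $7,070.00
Total = $7,065.35 + $7,070.00 = $14,135.35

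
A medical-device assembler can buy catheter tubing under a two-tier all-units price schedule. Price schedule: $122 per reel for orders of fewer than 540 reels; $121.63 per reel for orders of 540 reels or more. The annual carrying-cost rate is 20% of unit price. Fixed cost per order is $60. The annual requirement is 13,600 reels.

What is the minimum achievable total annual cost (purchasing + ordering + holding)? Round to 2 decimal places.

$1,662,247.13

H₁ = 20%×$122 = $24.4000;  H₂ = 20%×$121.63 = $24.3260
EOQ₁ = √(2×13,600×60/24.4000) = 258.62  (< 540, feasible at tier 1)
EOQ₂ = √(2×13,600×60/24.3260) = 259.01  (< 540 → use Q = 540 at tier-2 price)
TC(tier 1 (EOQ₁), Q≈258.6) = $1,665,510.37
TC(tier 2, Q≈540.0) = $1,662,247.13
Minimum at tier 2: $1,662,247.13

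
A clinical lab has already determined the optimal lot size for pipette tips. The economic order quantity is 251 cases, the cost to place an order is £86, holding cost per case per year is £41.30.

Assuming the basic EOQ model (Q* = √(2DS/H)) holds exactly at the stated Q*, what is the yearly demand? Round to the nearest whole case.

15,128 cases per year

EOQ relation: Q² = 2DS/H, so rearrange for the unknown.
D = Q²H / (2S) = 251² × 41.3 / (2 × 86) = 15,127.57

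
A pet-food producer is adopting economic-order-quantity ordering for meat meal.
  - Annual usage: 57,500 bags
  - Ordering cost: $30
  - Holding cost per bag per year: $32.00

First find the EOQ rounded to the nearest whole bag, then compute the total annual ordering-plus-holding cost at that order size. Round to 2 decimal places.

$10,507.15

EOQ = √(2DS/H) = √(2 × 57,500 × 30 / 32)
    = √(107,812.50) ≈ 328.35 → Q = 328 bags
Annual ordering cost = (D/Q)·S = (57,500/328) × 30 = $5,259.15
Annual holding cost  = (Q/2)·H = (328/2) × 32 = $5,248.00
Total = $5,259.15 + $5,248.00 = $10,507.15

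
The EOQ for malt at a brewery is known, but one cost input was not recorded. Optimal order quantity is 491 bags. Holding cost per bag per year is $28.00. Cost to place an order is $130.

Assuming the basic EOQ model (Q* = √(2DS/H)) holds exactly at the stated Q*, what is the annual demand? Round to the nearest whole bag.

25,963 bags per year

EOQ relation: Q² = 2DS/H, so rearrange for the unknown.
D = Q²H / (2S) = 491² × 28 / (2 × 130) = 25,962.57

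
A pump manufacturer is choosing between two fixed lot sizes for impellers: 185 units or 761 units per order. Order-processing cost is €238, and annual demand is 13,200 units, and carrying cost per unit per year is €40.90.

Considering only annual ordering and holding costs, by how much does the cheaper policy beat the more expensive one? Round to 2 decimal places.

For each Q, cost = (D/Q)·S + (Q/2)·H.
TC(185) = (13,200/185)×238 + (185/2)×40.9 = €20,764.87
TC(761) = (13,200/761)×238 + (761/2)×40.9 = €19,690.70
Cheaper: Q = 761.  Difference = €1,074.17

€1,074.17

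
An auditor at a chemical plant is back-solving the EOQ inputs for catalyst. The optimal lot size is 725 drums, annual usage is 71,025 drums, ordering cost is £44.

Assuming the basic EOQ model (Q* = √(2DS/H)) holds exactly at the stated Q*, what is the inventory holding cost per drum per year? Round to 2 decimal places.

Since Q* = (2DS/H)^½, squaring gives Q*²·H = 2DS.
H = 2DS / Q² = 2 × 71,025 × 44 / 725² = 11.8910

£11.89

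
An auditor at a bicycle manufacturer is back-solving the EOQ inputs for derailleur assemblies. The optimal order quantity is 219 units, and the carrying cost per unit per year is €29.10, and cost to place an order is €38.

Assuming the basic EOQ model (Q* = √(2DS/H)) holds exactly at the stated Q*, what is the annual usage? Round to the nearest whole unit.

18,364 units per year

EOQ relation: Q² = 2DS/H, so rearrange for the unknown.
D = Q²H / (2S) = 219² × 29.1 / (2 × 38) = 18,364.01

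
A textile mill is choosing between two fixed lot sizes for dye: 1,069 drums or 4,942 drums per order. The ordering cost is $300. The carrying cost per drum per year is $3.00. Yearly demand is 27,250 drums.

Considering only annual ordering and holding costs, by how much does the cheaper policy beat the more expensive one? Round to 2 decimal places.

TC(Q) = (D/Q)S + (Q/2)H
TC(1,069) = (27,250/1,069)×300 + (1,069/2)×3 = $9,250.83
TC(4,942) = (27,250/4,942)×300 + (4,942/2)×3 = $9,067.19
Cheaper: Q = 4,942.  Difference = $183.65

$183.65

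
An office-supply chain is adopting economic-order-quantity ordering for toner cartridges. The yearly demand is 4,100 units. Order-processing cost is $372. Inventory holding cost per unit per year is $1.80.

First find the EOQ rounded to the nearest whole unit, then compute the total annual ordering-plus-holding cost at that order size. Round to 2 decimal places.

Q* = √(2·D·S / H) = √(2·4,100·372 / 1.8) = √1,694,666.7 ≈ 1,301.79 → Q = 1,302 units
Ordering: D/Q × S = 4,100/1,302 × $372 = $1,171.43
Holding:  Q/2 × H = 1,302/2 × $1.8 = $1,171.80
Total = $1,171.43 + $1,171.80 = $2,343.23

$2,343.23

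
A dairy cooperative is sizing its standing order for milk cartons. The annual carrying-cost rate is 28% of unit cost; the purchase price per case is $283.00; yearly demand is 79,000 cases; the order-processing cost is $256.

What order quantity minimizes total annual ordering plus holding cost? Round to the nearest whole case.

714 cases

Holding cost per case per year: H = 28% × $283 = $79.2400
EOQ = √(2DS/H) = √(2 × 79,000 × 256 / 79.24)
    = √(510,449.27) ≈ 714.46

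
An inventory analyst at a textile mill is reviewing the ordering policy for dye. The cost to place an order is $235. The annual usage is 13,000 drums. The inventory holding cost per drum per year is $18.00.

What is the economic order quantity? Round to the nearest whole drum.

583 drums

Optimal lot size Q* = (2 × 13,000 × $235 / $18)^½ ≈ 582.62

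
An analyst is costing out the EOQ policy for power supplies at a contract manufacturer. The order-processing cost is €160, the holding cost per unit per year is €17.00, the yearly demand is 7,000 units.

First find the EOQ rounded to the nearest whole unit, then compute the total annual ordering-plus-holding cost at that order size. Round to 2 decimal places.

Optimal lot size Q* = (2 × 7,000 × €160 / €17)^½ ≈ 362.99 → Q = 363 units
Orders/yr = 7,000/363 = 19.284; ordering cost = 19.284 × €160 = €3,085.40
Average inventory = 363/2 = 181.5; holding cost = 181.5 × €17 = €3,085.50
Total = €3,085.40 + €3,085.50 = €6,170.90

€6,170.90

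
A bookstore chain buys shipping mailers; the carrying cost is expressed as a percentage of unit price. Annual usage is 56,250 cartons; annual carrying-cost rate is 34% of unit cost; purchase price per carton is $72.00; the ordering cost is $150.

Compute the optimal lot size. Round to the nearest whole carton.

H = i·C = 0.34 × $72 = $24.4800 per carton-year
EOQ = √(2DS/H) = √(2 × 56,250 × 150 / 24.48)
    = √(689,338.24) ≈ 830.26

830 cartons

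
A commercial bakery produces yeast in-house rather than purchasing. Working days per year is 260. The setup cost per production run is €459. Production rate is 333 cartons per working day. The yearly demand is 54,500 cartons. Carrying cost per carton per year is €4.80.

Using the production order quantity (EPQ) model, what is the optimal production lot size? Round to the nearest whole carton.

5,304 cartons

Daily demand d = 54,500/260 = 209.615; p = 333; 1 − d/p = 0.37052
EPQ = √(2DS / (H(1 − d/p)))
    = √(2 × 54,500 × 459 / (4.8 × 0.37052)) ≈ 5,303.84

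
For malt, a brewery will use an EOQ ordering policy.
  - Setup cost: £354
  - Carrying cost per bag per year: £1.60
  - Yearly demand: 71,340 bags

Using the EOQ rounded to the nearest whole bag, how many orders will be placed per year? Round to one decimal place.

Optimal lot size Q* = (2 × 71,340 × £354 / £1.6)^½ ≈ 5,618.54 → Q = 5,619
N = D/Q = 71,340/5,619 ≈ 12.696 orders/yr

12.7 orders per year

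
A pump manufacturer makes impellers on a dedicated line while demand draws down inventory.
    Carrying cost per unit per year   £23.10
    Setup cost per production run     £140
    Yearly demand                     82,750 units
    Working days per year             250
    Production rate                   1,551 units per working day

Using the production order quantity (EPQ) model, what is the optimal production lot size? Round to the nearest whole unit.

1,129 units

d = 82,750/250 = 331.0000 units/day;  effective holding cost H(1 − d/p) = 23.1·(1 − 331.0000/1551) = 18.17021
Q* = √(2DS / H_eff) = √(2·82,750·140 / 18.17021) ≈ 1,129.23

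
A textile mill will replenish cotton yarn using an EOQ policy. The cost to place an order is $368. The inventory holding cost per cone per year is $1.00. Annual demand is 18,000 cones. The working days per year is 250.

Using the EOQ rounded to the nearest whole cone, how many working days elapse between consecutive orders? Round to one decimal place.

50.6 days

EOQ = √(2DS/H) = √(2 × 18,000 × 368 / 1)
    = √(13,248,000.00) ≈ 3,639.78 → Q = 3,640 cones
Cycle time = (working days × Q)/D = (250 × 3,640) / 18,000 = 50.556 days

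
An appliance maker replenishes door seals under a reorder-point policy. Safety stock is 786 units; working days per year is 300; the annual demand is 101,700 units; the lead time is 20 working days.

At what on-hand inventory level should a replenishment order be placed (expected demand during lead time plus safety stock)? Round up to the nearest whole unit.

Daily demand d = 101,700 / 300 = 339.000 units/day
Demand during lead time = 339.000 × 20 = 6,780.00
Reorder point = 6,780.00 + 786 = 7,566.00 → round up

7,566 units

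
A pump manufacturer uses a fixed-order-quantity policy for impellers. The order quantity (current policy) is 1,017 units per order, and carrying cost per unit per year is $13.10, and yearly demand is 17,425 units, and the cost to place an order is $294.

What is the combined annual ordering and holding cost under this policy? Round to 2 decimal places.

Annual ordering cost = (D/Q)·S = (17,425/1,017) × 294 = $5,037.32
Annual holding cost  = (Q/2)·H = (1,017/2) × 13.1 = $6,661.35
Total = $5,037.32 + $6,661.35 = $11,698.67

$11,698.67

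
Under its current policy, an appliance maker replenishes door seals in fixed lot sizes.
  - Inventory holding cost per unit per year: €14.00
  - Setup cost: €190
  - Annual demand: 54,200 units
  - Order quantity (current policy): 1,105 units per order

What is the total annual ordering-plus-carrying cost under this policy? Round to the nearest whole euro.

Ordering: D/Q × S = 54,200/1,105 × €190 = €9,319.46
Holding:  Q/2 × H = 1,105/2 × €14 = €7,735.00
Total = €9,319.46 + €7,735.00 = €17,054.46

€17,054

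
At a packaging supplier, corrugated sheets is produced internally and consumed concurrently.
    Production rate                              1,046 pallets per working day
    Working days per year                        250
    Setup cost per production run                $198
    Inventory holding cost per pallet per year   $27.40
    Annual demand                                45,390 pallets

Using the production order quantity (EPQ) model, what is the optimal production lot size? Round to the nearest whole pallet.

891 pallets

d = 45,390/250 = 181.5600 pallets/day;  effective holding cost H(1 − d/p) = 27.4·(1 − 181.5600/1046) = 22.64403
Q* = √(2DS / H_eff) = √(2·45,390·198 / 22.64403) ≈ 890.94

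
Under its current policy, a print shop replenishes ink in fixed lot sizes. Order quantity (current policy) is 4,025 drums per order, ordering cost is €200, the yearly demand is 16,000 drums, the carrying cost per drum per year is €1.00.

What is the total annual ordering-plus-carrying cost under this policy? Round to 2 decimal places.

€2,807.53

Orders/yr = 16,000/4,025 = 3.975; ordering cost = 3.975 × €200 = €795.03
Average inventory = 4,025/2 = 2012.5; holding cost = 2012.5 × €1 = €2,012.50
Total = €795.03 + €2,012.50 = €2,807.53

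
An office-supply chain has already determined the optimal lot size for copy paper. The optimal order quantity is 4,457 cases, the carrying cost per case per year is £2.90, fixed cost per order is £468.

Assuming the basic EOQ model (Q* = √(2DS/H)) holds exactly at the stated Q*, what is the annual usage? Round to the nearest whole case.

61,547 cases per year

From Q* = √(2DS/H) ⇒ Q*² = 2DS/H.
D = Q²H / (2S) = 4,457² × 2.9 / (2 × 468) = 61,547.07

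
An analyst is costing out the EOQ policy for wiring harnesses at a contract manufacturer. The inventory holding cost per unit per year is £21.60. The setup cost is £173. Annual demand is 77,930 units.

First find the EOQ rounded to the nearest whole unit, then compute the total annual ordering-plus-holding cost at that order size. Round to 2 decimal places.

£24,133.33

Q* = √(2·D·S / H) = √(2·77,930·173 / 21.6) = √1,248,323.1 ≈ 1,117.28 → Q = 1,117 units
Orders/yr = 77,930/1,117 = 69.767; ordering cost = 69.767 × £173 = £12,069.73
Average inventory = 1,117/2 = 558.5; holding cost = 558.5 × £21.6 = £12,063.60
Total = £12,069.73 + £12,063.60 = £24,133.33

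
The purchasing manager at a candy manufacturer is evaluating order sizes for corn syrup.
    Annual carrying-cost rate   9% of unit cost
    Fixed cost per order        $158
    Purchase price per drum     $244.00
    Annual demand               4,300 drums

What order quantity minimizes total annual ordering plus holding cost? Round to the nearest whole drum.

249 drums

H = i·C = 0.09 × $244 = $21.9600 per drum-year
Q* = √(2·D·S / H) = √(2·4,300·158 / 21.96) = √61,876.1 ≈ 248.75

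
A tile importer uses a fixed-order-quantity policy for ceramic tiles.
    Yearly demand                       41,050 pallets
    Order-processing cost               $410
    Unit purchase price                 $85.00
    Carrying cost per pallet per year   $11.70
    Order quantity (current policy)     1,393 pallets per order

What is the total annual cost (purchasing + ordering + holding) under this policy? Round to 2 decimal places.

$3,509,481.25

Ordering: D/Q × S = 41,050/1,393 × $410 = $12,082.20
Holding:  Q/2 × H = 1,393/2 × $11.7 = $8,149.05
Purchase cost = D·C = 41,050 × 85 = $3,489,250.00
Total = $12,082.20 + $8,149.05 + $3,489,250.00 = $3,509,481.25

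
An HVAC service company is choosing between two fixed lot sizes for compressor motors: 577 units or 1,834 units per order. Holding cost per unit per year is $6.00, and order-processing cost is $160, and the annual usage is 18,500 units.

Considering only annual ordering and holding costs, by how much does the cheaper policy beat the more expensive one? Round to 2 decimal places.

For each Q, cost = (D/Q)·S + (Q/2)·H.
TC(577) = (18,500/577)×160 + (577/2)×6 = $6,860.98
TC(1,834) = (18,500/1,834)×160 + (1,834/2)×6 = $7,115.96
Lots of 577 are cheaper by $254.98.

$254.98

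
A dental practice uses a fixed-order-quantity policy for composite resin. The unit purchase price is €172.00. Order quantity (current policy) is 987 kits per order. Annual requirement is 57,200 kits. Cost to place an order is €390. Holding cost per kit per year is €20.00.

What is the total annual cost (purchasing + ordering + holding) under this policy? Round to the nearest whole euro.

€9,870,872

Annual ordering cost = (D/Q)·S = (57,200/987) × 390 = €22,601.82
Annual holding cost  = (Q/2)·H = (987/2) × 20 = €9,870.00
Purchase cost = D·C = 57,200 × 172 = €9,838,400.00
Total = €22,601.82 + €9,870.00 + €9,838,400.00 = €9,870,871.82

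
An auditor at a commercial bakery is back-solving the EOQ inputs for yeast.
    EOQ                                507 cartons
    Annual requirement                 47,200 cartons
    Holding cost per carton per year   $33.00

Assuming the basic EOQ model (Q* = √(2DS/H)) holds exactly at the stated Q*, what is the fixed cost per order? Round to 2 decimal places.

$89.86

From Q* = √(2DS/H) ⇒ Q*² = 2DS/H.
S = Q²H / (2D) = 507² × 33 / (2 × 47,200) = 89.8582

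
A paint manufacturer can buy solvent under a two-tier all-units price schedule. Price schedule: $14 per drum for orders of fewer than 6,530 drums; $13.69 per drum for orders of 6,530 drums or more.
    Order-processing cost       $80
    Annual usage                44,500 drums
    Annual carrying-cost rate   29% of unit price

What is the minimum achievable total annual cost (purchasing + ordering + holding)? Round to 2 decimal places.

H₁ = 29%×$14 = $4.0600;  H₂ = 29%×$13.69 = $3.9701
EOQ₁ = √(2×44,500×80/4.0600) = 1,324.27  (< 6,530, feasible at tier 1)
EOQ₂ = √(2×44,500×80/3.9701) = 1,339.18  (< 6,530 → use Q = 6,530 at tier-2 price)
TC(tier 1 (EOQ₁), Q≈1,324.3) = $628,376.54
TC(tier 2, Q≈6,530.0) = $622,712.55
Minimum at tier 2: $622,712.55

$622,712.55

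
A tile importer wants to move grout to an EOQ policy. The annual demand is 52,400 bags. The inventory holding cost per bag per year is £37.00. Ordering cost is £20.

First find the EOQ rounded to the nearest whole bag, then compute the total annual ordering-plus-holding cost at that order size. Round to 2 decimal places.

Optimal lot size Q* = (2 × 52,400 × £20 / £37)^½ ≈ 238.01 → Q = 238 bags
Orders/yr = 52,400/238 = 220.168; ordering cost = 220.168 × £20 = £4,403.36
Average inventory = 238/2 = 119; holding cost = 119 × £37 = £4,403.00
Total = £4,403.36 + £4,403.00 = £8,806.36

£8,806.36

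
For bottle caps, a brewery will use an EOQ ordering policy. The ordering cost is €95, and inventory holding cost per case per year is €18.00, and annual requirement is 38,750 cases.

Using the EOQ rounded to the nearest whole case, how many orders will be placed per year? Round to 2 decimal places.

60.55 orders per year

Q* = √(2·D·S / H) = √(2·38,750·95 / 18) = √409,027.8 ≈ 639.55 → Q = 640
N = D/Q = 38,750/640 ≈ 60.547 orders/yr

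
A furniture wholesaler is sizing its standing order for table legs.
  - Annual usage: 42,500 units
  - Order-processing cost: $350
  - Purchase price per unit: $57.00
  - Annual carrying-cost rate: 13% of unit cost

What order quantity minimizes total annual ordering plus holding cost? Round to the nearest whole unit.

2,004 units

Holding cost per unit per year: H = 13% × $57 = $7.4100
2DS/H = 2·42,500·350/7.41 = 4,014,844.80
EOQ = √4,014,844.80 ≈ 2,003.71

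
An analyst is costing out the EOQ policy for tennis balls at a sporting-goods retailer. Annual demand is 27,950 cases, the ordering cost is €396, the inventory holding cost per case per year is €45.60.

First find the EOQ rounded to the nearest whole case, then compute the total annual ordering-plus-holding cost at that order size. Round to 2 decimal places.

EOQ = √(2DS/H) = √(2 × 27,950 × 396 / 45.6)
    = √(485,447.37) ≈ 696.74 → Q = 697 cases
Annual ordering cost = (D/Q)·S = (27,950/697) × 396 = €15,879.77
Annual holding cost  = (Q/2)·H = (697/2) × 45.6 = €15,891.60
Total = €15,879.77 + €15,891.60 = €31,771.37

€31,771.37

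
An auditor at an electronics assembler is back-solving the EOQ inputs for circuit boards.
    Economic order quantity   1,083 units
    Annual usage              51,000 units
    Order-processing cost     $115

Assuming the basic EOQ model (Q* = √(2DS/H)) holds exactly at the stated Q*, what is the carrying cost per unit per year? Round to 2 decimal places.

$10.00

Since Q* = (2DS/H)^½, squaring gives Q*²·H = 2DS.
H = 2DS / Q² = 2 × 51,000 × 115 / 1,083² = 10.0009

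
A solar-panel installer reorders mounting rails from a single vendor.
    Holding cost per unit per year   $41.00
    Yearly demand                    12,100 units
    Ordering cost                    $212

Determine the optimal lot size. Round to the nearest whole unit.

Optimal lot size Q* = (2 × 12,100 × $212 / $41)^½ ≈ 353.74

354 units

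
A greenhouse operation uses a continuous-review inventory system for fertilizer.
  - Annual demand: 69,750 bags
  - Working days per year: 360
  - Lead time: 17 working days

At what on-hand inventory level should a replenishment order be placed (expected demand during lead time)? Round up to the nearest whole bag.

3,294 bags

Daily demand d = 69,750 / 360 = 193.750 bags/day
Demand during lead time = 193.750 × 17 = 3,293.75
Reorder point = 3,293.75 → round up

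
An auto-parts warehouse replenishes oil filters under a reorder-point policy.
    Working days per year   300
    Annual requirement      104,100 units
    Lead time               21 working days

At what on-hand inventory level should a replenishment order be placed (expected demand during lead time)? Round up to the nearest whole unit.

7,287 units

Daily demand d = 104,100 / 300 = 347.000 units/day
Demand during lead time = 347.000 × 21 = 7,287.00
Reorder point = 7,287.00 → round up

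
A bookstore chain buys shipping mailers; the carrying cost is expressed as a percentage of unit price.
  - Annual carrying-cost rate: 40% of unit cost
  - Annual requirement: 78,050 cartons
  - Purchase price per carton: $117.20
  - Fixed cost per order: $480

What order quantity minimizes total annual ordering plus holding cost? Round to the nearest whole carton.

H = i·C = 0.4 × $117.2 = $46.8800 per carton-year
2DS/H = 2·78,050·480/46.88 = 1,598,293.52
EOQ = √1,598,293.52 ≈ 1,264.24

1,264 cartons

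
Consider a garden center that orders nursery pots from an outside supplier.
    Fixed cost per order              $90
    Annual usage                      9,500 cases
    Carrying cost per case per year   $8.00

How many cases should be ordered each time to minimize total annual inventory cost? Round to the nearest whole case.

EOQ = √(2DS/H) = √(2 × 9,500 × 90 / 8)
    = √(213,750.00) ≈ 462.33

462 cases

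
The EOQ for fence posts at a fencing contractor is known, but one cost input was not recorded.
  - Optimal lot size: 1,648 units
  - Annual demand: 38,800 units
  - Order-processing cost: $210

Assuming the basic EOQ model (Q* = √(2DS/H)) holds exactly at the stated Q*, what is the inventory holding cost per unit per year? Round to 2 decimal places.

$6.00

Since Q* = (2DS/H)^½, squaring gives Q*²·H = 2DS.
H = 2DS / Q² = 2 × 38,800 × 210 / 1,648² = 6.0002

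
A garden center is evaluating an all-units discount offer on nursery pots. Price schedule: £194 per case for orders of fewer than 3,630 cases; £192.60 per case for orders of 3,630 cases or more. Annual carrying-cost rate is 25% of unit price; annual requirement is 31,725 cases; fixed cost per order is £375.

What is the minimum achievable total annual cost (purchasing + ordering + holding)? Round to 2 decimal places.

H₁ = 25%×£194 = £48.5000;  H₂ = 25%×£192.60 = £48.1500
EOQ₁ = √(2×31,725×375/48.5000) = 700.42  (< 3,630, feasible at tier 1)
EOQ₂ = √(2×31,725×375/48.1500) = 702.96  (< 3,630 → use Q = 3,630 at tier-2 price)
TC(tier 1 (EOQ₁), Q≈700.4) = £6,188,620.53
TC(tier 2, Q≈3,630.0) = £6,200,904.63
Minimum at tier 1 (EOQ₁): £6,188,620.53

£6,188,620.53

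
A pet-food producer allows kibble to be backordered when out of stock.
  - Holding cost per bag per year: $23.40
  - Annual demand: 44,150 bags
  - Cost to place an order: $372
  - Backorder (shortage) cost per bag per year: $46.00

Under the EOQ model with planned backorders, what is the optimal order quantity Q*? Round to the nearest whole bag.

Basic EOQ = √(2·44,150·372/23.4) = 1,184.797
Backorder adjustment √((H+b)/b) = √((23.4+46)/46) = 1.2283
Q* = 1,184.797 × 1.2283 ≈ 1,455.27

1,455 bags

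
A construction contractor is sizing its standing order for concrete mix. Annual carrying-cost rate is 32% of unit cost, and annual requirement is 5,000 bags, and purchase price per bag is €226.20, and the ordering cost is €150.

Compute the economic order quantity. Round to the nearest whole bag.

144 bags

Holding cost per bag per year: H = 32% × €226.2 = €72.3840
EOQ = √(2DS/H) = √(2 × 5,000 × 150 / 72.384)
    = √(20,722.81) ≈ 143.95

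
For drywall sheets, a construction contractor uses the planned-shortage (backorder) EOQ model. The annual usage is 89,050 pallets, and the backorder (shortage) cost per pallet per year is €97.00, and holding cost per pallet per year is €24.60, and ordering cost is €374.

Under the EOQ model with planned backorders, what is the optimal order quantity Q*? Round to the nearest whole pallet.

Basic EOQ = √(2·89,050·374/24.6) = 1,645.509
Backorder adjustment √((H+b)/b) = √((24.6+97)/97) = 1.1196
Q* = 1,645.509 × 1.1196 ≈ 1,842.39

1,842 pallets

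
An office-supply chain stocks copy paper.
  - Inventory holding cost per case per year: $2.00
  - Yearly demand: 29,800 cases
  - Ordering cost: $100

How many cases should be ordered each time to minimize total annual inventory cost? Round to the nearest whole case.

1,726 cases

EOQ = √(2DS/H) = √(2 × 29,800 × 100 / 2)
    = √(2,980,000.00) ≈ 1,726.27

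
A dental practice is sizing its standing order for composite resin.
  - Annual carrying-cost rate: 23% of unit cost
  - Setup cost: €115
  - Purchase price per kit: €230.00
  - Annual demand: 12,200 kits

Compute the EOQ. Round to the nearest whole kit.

230 kits

H = i·C = 0.23 × €230 = €52.9000 per kit-year
Optimal lot size Q* = (2 × 12,200 × €115 / €52.9)^½ ≈ 230.31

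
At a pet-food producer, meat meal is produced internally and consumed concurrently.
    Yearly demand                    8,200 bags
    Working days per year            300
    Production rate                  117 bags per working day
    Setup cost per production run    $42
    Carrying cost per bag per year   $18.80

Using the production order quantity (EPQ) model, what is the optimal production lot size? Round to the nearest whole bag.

Daily demand d = 8,200/300 = 27.333; p = 117; 1 − d/p = 0.76638
EPQ = √(2DS / (H(1 − d/p)))
    = √(2 × 8,200 × 42 / (18.8 × 0.76638)) ≈ 218.65

219 bags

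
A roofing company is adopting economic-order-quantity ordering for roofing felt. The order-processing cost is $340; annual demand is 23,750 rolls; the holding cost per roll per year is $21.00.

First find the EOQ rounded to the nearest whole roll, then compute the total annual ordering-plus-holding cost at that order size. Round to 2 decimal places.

Q* = √(2·D·S / H) = √(2·23,750·340 / 21) = √769,047.6 ≈ 876.95 → Q = 877 rolls
Annual ordering cost = (D/Q)·S = (23,750/877) × 340 = $9,207.53
Annual holding cost  = (Q/2)·H = (877/2) × 21 = $9,208.50
Total = $9,207.53 + $9,208.50 = $18,416.03

$18,416.03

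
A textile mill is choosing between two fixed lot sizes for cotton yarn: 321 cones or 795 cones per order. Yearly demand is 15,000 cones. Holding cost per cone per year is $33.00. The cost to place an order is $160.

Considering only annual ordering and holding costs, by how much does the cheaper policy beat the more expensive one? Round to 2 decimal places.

Annual cost at Q: ordering D·S/Q plus holding Q·H/2.
TC(321) = (15,000/321)×160 + (321/2)×33 = $12,773.14
TC(795) = (15,000/795)×160 + (795/2)×33 = $16,136.37
|ΔTC| = |$12,773.14 − $16,136.37| = $3,363.23

$3,363.23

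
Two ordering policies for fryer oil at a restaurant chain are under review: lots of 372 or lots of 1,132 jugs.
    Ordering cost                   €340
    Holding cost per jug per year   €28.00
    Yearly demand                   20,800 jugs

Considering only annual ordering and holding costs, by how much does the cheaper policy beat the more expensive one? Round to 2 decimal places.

For each Q, cost = (D/Q)·S + (Q/2)·H.
TC(372) = (20,800/372)×340 + (372/2)×28 = €24,218.75
TC(1,132) = (20,800/1,132)×340 + (1,132/2)×28 = €22,095.35
Cheaper: Q = 1,132.  Difference = €2,123.40

€2,123.40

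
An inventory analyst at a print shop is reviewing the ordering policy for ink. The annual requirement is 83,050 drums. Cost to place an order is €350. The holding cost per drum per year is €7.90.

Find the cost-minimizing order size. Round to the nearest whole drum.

Optimal lot size Q* = (2 × 83,050 × €350 / €7.9)^½ ≈ 2,712.72

2,713 drums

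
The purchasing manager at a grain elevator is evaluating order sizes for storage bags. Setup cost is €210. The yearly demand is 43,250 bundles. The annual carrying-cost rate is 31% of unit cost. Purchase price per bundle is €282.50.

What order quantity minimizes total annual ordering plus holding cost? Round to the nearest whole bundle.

Carrying cost H = €282.5 × 31% = €87.5750/bundle/yr
2DS/H = 2·43,250·210/87.575 = 207,422.21
EOQ = √207,422.21 ≈ 455.44

455 bundles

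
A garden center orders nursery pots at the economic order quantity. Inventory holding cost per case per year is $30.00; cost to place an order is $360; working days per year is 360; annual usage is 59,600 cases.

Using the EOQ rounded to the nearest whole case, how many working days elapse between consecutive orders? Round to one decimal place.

7.2 days

Q* = √(2·D·S / H) = √(2·59,600·360 / 30) = √1,430,400.0 ≈ 1,195.99 → Q = 1,196 cases
Days between orders = 360 / (D/Q) = 360 / 49.833 ≈ 7.224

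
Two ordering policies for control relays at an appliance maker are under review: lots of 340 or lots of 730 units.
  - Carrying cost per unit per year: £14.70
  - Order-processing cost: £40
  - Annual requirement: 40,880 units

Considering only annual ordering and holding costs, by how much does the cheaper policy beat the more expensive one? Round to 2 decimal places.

£297.09

TC(Q) = (D/Q)S + (Q/2)H
TC(340) = (40,880/340)×40 + (340/2)×14.7 = £7,308.41
TC(730) = (40,880/730)×40 + (730/2)×14.7 = £7,605.50
Cheaper: Q = 340.  Difference = £297.09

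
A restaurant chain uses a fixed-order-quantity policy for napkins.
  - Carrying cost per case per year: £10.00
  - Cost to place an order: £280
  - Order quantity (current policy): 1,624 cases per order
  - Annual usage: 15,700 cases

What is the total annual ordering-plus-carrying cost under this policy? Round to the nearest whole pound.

Orders/yr = 15,700/1,624 = 9.667; ordering cost = 9.667 × £280 = £2,706.90
Average inventory = 1,624/2 = 812; holding cost = 812 × £10 = £8,120.00
Total = £2,706.90 + £8,120.00 = £10,826.90

£10,827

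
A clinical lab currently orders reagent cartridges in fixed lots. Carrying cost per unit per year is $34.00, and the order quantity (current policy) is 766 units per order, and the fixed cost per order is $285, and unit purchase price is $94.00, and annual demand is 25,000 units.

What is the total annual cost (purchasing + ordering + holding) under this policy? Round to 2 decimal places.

Annual ordering cost = (D/Q)·S = (25,000/766) × 285 = $9,301.57
Annual holding cost  = (Q/2)·H = (766/2) × 34 = $13,022.00
Purchase cost = D·C = 25,000 × 94 = $2,350,000.00
Total = $9,301.57 + $13,022.00 + $2,350,000.00 = $2,372,323.57

$2,372,323.57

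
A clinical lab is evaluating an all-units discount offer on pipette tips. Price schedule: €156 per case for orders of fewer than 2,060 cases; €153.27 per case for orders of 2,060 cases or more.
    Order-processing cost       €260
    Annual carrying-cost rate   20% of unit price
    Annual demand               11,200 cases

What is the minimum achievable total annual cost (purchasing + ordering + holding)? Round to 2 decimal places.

€1,749,611.21

H₁ = 20%×€156 = €31.2000;  H₂ = 20%×€153.27 = €30.6540
EOQ₁ = √(2×11,200×260/31.2000) = 432.05  (< 2,060, feasible at tier 1)
EOQ₂ = √(2×11,200×260/30.6540) = 435.88  (< 2,060 → use Q = 2,060 at tier-2 price)
TC(tier 1 (EOQ₁), Q≈432.0) = €1,760,679.94
TC(tier 2, Q≈2,060.0) = €1,749,611.21
Minimum at tier 2: €1,749,611.21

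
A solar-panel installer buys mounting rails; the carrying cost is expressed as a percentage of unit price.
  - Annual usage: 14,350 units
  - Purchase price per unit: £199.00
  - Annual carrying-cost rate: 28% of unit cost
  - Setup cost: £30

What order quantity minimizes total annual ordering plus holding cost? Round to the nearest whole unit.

Holding cost per unit per year: H = 28% × £199 = £55.7200
Optimal lot size Q* = (2 × 14,350 × £30 / £55.72)^½ ≈ 124.31

124 units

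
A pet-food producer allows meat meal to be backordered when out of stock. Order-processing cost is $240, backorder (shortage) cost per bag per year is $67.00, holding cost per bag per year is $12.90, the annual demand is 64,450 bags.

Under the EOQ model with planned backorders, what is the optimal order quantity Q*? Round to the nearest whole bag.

1,691 bags

Basic EOQ = √(2·64,450·240/12.9) = 1,548.593
Backorder adjustment √((H+b)/b) = √((12.9+67)/67) = 1.0920
Q* = 1,548.593 × 1.0920 ≈ 1,691.12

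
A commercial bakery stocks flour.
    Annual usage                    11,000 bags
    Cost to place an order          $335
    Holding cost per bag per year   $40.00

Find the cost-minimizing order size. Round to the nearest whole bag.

2DS/H = 2·11,000·335/40 = 184,250.00
EOQ = √184,250.00 ≈ 429.24

429 bags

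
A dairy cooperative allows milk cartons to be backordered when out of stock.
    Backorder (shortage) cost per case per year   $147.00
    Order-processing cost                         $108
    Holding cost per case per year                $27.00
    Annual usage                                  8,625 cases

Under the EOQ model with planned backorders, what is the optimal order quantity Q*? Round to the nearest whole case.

286 cases

Basic EOQ = √(2·8,625·108/27) = 262.679
Backorder adjustment √((H+b)/b) = √((27+147)/147) = 1.0880
Q* = 262.679 × 1.0880 ≈ 285.79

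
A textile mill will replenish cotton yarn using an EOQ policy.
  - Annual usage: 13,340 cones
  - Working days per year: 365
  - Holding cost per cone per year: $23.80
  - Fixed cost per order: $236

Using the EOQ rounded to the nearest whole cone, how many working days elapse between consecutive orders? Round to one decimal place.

Optimal lot size Q* = (2 × 13,340 × $236 / $23.8)^½ ≈ 514.35 → Q = 514 cones
Days between orders = 365 / (D/Q) = 365 / 25.953 ≈ 14.064

14.1 days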